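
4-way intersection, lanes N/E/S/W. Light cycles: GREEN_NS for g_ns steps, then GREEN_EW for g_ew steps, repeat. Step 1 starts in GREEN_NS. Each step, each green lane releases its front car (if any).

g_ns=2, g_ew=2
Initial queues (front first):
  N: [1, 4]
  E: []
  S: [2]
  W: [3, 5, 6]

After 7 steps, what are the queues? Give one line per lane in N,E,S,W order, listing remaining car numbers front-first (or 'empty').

Step 1 [NS]: N:car1-GO,E:wait,S:car2-GO,W:wait | queues: N=1 E=0 S=0 W=3
Step 2 [NS]: N:car4-GO,E:wait,S:empty,W:wait | queues: N=0 E=0 S=0 W=3
Step 3 [EW]: N:wait,E:empty,S:wait,W:car3-GO | queues: N=0 E=0 S=0 W=2
Step 4 [EW]: N:wait,E:empty,S:wait,W:car5-GO | queues: N=0 E=0 S=0 W=1
Step 5 [NS]: N:empty,E:wait,S:empty,W:wait | queues: N=0 E=0 S=0 W=1
Step 6 [NS]: N:empty,E:wait,S:empty,W:wait | queues: N=0 E=0 S=0 W=1
Step 7 [EW]: N:wait,E:empty,S:wait,W:car6-GO | queues: N=0 E=0 S=0 W=0

N: empty
E: empty
S: empty
W: empty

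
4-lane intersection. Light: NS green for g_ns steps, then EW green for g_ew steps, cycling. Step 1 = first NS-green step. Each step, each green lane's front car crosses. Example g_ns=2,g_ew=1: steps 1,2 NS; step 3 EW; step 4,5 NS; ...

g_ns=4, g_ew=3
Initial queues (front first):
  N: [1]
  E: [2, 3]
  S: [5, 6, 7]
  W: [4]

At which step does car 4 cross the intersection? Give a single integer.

Step 1 [NS]: N:car1-GO,E:wait,S:car5-GO,W:wait | queues: N=0 E=2 S=2 W=1
Step 2 [NS]: N:empty,E:wait,S:car6-GO,W:wait | queues: N=0 E=2 S=1 W=1
Step 3 [NS]: N:empty,E:wait,S:car7-GO,W:wait | queues: N=0 E=2 S=0 W=1
Step 4 [NS]: N:empty,E:wait,S:empty,W:wait | queues: N=0 E=2 S=0 W=1
Step 5 [EW]: N:wait,E:car2-GO,S:wait,W:car4-GO | queues: N=0 E=1 S=0 W=0
Step 6 [EW]: N:wait,E:car3-GO,S:wait,W:empty | queues: N=0 E=0 S=0 W=0
Car 4 crosses at step 5

5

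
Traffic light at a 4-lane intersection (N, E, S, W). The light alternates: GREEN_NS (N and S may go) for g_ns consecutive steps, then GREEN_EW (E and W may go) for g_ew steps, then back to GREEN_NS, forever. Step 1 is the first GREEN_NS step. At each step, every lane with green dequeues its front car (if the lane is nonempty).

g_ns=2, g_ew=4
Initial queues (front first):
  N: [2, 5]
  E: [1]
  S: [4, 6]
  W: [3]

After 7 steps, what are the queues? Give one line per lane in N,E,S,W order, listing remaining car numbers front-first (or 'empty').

Step 1 [NS]: N:car2-GO,E:wait,S:car4-GO,W:wait | queues: N=1 E=1 S=1 W=1
Step 2 [NS]: N:car5-GO,E:wait,S:car6-GO,W:wait | queues: N=0 E=1 S=0 W=1
Step 3 [EW]: N:wait,E:car1-GO,S:wait,W:car3-GO | queues: N=0 E=0 S=0 W=0

N: empty
E: empty
S: empty
W: empty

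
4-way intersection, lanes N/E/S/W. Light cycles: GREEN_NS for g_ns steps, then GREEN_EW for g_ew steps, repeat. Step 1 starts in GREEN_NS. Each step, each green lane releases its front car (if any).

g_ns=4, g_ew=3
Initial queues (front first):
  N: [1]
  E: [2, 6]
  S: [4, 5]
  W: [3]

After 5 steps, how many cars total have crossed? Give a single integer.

Answer: 5

Derivation:
Step 1 [NS]: N:car1-GO,E:wait,S:car4-GO,W:wait | queues: N=0 E=2 S=1 W=1
Step 2 [NS]: N:empty,E:wait,S:car5-GO,W:wait | queues: N=0 E=2 S=0 W=1
Step 3 [NS]: N:empty,E:wait,S:empty,W:wait | queues: N=0 E=2 S=0 W=1
Step 4 [NS]: N:empty,E:wait,S:empty,W:wait | queues: N=0 E=2 S=0 W=1
Step 5 [EW]: N:wait,E:car2-GO,S:wait,W:car3-GO | queues: N=0 E=1 S=0 W=0
Cars crossed by step 5: 5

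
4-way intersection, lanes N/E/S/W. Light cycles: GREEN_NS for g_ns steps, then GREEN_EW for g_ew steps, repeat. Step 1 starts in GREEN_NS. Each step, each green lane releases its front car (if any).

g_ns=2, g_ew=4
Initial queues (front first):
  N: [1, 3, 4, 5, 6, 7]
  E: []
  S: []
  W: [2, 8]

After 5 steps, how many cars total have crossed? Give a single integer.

Answer: 4

Derivation:
Step 1 [NS]: N:car1-GO,E:wait,S:empty,W:wait | queues: N=5 E=0 S=0 W=2
Step 2 [NS]: N:car3-GO,E:wait,S:empty,W:wait | queues: N=4 E=0 S=0 W=2
Step 3 [EW]: N:wait,E:empty,S:wait,W:car2-GO | queues: N=4 E=0 S=0 W=1
Step 4 [EW]: N:wait,E:empty,S:wait,W:car8-GO | queues: N=4 E=0 S=0 W=0
Step 5 [EW]: N:wait,E:empty,S:wait,W:empty | queues: N=4 E=0 S=0 W=0
Cars crossed by step 5: 4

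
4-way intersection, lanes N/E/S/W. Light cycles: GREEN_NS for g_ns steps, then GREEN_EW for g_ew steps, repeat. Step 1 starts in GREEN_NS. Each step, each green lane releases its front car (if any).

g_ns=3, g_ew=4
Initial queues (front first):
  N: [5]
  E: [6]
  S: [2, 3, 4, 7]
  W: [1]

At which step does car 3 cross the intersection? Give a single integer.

Step 1 [NS]: N:car5-GO,E:wait,S:car2-GO,W:wait | queues: N=0 E=1 S=3 W=1
Step 2 [NS]: N:empty,E:wait,S:car3-GO,W:wait | queues: N=0 E=1 S=2 W=1
Step 3 [NS]: N:empty,E:wait,S:car4-GO,W:wait | queues: N=0 E=1 S=1 W=1
Step 4 [EW]: N:wait,E:car6-GO,S:wait,W:car1-GO | queues: N=0 E=0 S=1 W=0
Step 5 [EW]: N:wait,E:empty,S:wait,W:empty | queues: N=0 E=0 S=1 W=0
Step 6 [EW]: N:wait,E:empty,S:wait,W:empty | queues: N=0 E=0 S=1 W=0
Step 7 [EW]: N:wait,E:empty,S:wait,W:empty | queues: N=0 E=0 S=1 W=0
Step 8 [NS]: N:empty,E:wait,S:car7-GO,W:wait | queues: N=0 E=0 S=0 W=0
Car 3 crosses at step 2

2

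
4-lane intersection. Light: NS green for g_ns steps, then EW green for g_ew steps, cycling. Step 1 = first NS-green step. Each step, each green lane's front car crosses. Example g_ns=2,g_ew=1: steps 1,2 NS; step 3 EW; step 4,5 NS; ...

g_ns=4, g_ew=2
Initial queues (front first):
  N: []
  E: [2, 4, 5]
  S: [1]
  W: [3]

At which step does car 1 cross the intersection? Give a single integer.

Step 1 [NS]: N:empty,E:wait,S:car1-GO,W:wait | queues: N=0 E=3 S=0 W=1
Step 2 [NS]: N:empty,E:wait,S:empty,W:wait | queues: N=0 E=3 S=0 W=1
Step 3 [NS]: N:empty,E:wait,S:empty,W:wait | queues: N=0 E=3 S=0 W=1
Step 4 [NS]: N:empty,E:wait,S:empty,W:wait | queues: N=0 E=3 S=0 W=1
Step 5 [EW]: N:wait,E:car2-GO,S:wait,W:car3-GO | queues: N=0 E=2 S=0 W=0
Step 6 [EW]: N:wait,E:car4-GO,S:wait,W:empty | queues: N=0 E=1 S=0 W=0
Step 7 [NS]: N:empty,E:wait,S:empty,W:wait | queues: N=0 E=1 S=0 W=0
Step 8 [NS]: N:empty,E:wait,S:empty,W:wait | queues: N=0 E=1 S=0 W=0
Step 9 [NS]: N:empty,E:wait,S:empty,W:wait | queues: N=0 E=1 S=0 W=0
Step 10 [NS]: N:empty,E:wait,S:empty,W:wait | queues: N=0 E=1 S=0 W=0
Step 11 [EW]: N:wait,E:car5-GO,S:wait,W:empty | queues: N=0 E=0 S=0 W=0
Car 1 crosses at step 1

1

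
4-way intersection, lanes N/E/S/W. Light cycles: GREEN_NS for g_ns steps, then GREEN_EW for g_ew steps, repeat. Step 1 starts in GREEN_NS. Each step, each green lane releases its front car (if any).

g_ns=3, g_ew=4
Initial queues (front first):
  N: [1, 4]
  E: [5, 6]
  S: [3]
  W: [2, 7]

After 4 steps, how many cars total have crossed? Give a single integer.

Step 1 [NS]: N:car1-GO,E:wait,S:car3-GO,W:wait | queues: N=1 E=2 S=0 W=2
Step 2 [NS]: N:car4-GO,E:wait,S:empty,W:wait | queues: N=0 E=2 S=0 W=2
Step 3 [NS]: N:empty,E:wait,S:empty,W:wait | queues: N=0 E=2 S=0 W=2
Step 4 [EW]: N:wait,E:car5-GO,S:wait,W:car2-GO | queues: N=0 E=1 S=0 W=1
Cars crossed by step 4: 5

Answer: 5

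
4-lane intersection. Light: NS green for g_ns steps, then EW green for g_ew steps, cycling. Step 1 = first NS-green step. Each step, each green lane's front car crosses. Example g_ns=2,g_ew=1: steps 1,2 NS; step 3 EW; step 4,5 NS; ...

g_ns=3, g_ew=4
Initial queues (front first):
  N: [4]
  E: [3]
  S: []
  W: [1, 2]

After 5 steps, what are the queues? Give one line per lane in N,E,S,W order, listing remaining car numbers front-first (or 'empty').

Step 1 [NS]: N:car4-GO,E:wait,S:empty,W:wait | queues: N=0 E=1 S=0 W=2
Step 2 [NS]: N:empty,E:wait,S:empty,W:wait | queues: N=0 E=1 S=0 W=2
Step 3 [NS]: N:empty,E:wait,S:empty,W:wait | queues: N=0 E=1 S=0 W=2
Step 4 [EW]: N:wait,E:car3-GO,S:wait,W:car1-GO | queues: N=0 E=0 S=0 W=1
Step 5 [EW]: N:wait,E:empty,S:wait,W:car2-GO | queues: N=0 E=0 S=0 W=0

N: empty
E: empty
S: empty
W: empty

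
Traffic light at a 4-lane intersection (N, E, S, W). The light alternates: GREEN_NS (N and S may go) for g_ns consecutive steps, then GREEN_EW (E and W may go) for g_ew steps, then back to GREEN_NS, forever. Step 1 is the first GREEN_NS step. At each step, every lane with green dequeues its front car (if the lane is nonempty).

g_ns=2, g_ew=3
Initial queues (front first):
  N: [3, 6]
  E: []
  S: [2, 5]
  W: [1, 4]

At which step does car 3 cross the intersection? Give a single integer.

Step 1 [NS]: N:car3-GO,E:wait,S:car2-GO,W:wait | queues: N=1 E=0 S=1 W=2
Step 2 [NS]: N:car6-GO,E:wait,S:car5-GO,W:wait | queues: N=0 E=0 S=0 W=2
Step 3 [EW]: N:wait,E:empty,S:wait,W:car1-GO | queues: N=0 E=0 S=0 W=1
Step 4 [EW]: N:wait,E:empty,S:wait,W:car4-GO | queues: N=0 E=0 S=0 W=0
Car 3 crosses at step 1

1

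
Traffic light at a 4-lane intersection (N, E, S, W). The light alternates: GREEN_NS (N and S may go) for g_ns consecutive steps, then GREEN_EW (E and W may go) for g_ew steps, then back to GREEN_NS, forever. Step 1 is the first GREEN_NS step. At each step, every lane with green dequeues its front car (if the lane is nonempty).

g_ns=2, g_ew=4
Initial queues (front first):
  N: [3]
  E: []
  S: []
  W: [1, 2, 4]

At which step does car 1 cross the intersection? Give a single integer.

Step 1 [NS]: N:car3-GO,E:wait,S:empty,W:wait | queues: N=0 E=0 S=0 W=3
Step 2 [NS]: N:empty,E:wait,S:empty,W:wait | queues: N=0 E=0 S=0 W=3
Step 3 [EW]: N:wait,E:empty,S:wait,W:car1-GO | queues: N=0 E=0 S=0 W=2
Step 4 [EW]: N:wait,E:empty,S:wait,W:car2-GO | queues: N=0 E=0 S=0 W=1
Step 5 [EW]: N:wait,E:empty,S:wait,W:car4-GO | queues: N=0 E=0 S=0 W=0
Car 1 crosses at step 3

3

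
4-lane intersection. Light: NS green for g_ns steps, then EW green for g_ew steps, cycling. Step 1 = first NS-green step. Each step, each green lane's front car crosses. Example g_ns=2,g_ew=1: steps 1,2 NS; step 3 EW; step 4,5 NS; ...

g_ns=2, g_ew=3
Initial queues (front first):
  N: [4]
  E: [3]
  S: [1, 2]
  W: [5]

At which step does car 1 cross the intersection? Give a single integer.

Step 1 [NS]: N:car4-GO,E:wait,S:car1-GO,W:wait | queues: N=0 E=1 S=1 W=1
Step 2 [NS]: N:empty,E:wait,S:car2-GO,W:wait | queues: N=0 E=1 S=0 W=1
Step 3 [EW]: N:wait,E:car3-GO,S:wait,W:car5-GO | queues: N=0 E=0 S=0 W=0
Car 1 crosses at step 1

1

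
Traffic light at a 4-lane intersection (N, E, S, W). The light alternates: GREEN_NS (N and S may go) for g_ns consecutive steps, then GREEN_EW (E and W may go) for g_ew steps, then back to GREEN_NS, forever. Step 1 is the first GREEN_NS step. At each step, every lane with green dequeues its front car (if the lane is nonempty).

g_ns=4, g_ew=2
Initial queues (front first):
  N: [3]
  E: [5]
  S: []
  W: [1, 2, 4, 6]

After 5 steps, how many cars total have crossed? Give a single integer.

Answer: 3

Derivation:
Step 1 [NS]: N:car3-GO,E:wait,S:empty,W:wait | queues: N=0 E=1 S=0 W=4
Step 2 [NS]: N:empty,E:wait,S:empty,W:wait | queues: N=0 E=1 S=0 W=4
Step 3 [NS]: N:empty,E:wait,S:empty,W:wait | queues: N=0 E=1 S=0 W=4
Step 4 [NS]: N:empty,E:wait,S:empty,W:wait | queues: N=0 E=1 S=0 W=4
Step 5 [EW]: N:wait,E:car5-GO,S:wait,W:car1-GO | queues: N=0 E=0 S=0 W=3
Cars crossed by step 5: 3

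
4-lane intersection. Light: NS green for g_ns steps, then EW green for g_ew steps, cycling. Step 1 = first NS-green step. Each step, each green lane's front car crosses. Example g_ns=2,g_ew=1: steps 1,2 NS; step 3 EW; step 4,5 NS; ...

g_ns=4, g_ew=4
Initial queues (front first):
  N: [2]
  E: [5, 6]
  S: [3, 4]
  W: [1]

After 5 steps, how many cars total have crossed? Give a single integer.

Step 1 [NS]: N:car2-GO,E:wait,S:car3-GO,W:wait | queues: N=0 E=2 S=1 W=1
Step 2 [NS]: N:empty,E:wait,S:car4-GO,W:wait | queues: N=0 E=2 S=0 W=1
Step 3 [NS]: N:empty,E:wait,S:empty,W:wait | queues: N=0 E=2 S=0 W=1
Step 4 [NS]: N:empty,E:wait,S:empty,W:wait | queues: N=0 E=2 S=0 W=1
Step 5 [EW]: N:wait,E:car5-GO,S:wait,W:car1-GO | queues: N=0 E=1 S=0 W=0
Cars crossed by step 5: 5

Answer: 5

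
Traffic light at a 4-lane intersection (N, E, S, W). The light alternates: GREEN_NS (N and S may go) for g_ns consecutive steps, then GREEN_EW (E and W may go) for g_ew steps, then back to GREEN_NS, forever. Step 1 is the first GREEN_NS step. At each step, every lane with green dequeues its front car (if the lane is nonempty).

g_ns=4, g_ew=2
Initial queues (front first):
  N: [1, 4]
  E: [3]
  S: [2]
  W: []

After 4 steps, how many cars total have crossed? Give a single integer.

Step 1 [NS]: N:car1-GO,E:wait,S:car2-GO,W:wait | queues: N=1 E=1 S=0 W=0
Step 2 [NS]: N:car4-GO,E:wait,S:empty,W:wait | queues: N=0 E=1 S=0 W=0
Step 3 [NS]: N:empty,E:wait,S:empty,W:wait | queues: N=0 E=1 S=0 W=0
Step 4 [NS]: N:empty,E:wait,S:empty,W:wait | queues: N=0 E=1 S=0 W=0
Cars crossed by step 4: 3

Answer: 3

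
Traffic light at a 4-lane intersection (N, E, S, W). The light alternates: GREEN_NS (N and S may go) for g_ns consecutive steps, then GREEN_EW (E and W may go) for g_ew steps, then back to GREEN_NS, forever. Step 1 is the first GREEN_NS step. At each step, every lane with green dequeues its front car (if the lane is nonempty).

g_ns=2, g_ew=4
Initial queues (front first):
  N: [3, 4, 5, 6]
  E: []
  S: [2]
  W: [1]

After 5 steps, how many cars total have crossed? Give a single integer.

Answer: 4

Derivation:
Step 1 [NS]: N:car3-GO,E:wait,S:car2-GO,W:wait | queues: N=3 E=0 S=0 W=1
Step 2 [NS]: N:car4-GO,E:wait,S:empty,W:wait | queues: N=2 E=0 S=0 W=1
Step 3 [EW]: N:wait,E:empty,S:wait,W:car1-GO | queues: N=2 E=0 S=0 W=0
Step 4 [EW]: N:wait,E:empty,S:wait,W:empty | queues: N=2 E=0 S=0 W=0
Step 5 [EW]: N:wait,E:empty,S:wait,W:empty | queues: N=2 E=0 S=0 W=0
Cars crossed by step 5: 4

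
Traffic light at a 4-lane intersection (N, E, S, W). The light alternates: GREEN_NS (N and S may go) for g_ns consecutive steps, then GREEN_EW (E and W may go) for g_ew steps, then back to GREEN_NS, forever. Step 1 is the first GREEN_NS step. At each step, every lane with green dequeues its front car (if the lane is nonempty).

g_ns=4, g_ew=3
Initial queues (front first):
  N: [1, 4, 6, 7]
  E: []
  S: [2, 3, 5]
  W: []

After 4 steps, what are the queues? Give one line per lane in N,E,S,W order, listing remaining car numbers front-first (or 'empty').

Step 1 [NS]: N:car1-GO,E:wait,S:car2-GO,W:wait | queues: N=3 E=0 S=2 W=0
Step 2 [NS]: N:car4-GO,E:wait,S:car3-GO,W:wait | queues: N=2 E=0 S=1 W=0
Step 3 [NS]: N:car6-GO,E:wait,S:car5-GO,W:wait | queues: N=1 E=0 S=0 W=0
Step 4 [NS]: N:car7-GO,E:wait,S:empty,W:wait | queues: N=0 E=0 S=0 W=0

N: empty
E: empty
S: empty
W: empty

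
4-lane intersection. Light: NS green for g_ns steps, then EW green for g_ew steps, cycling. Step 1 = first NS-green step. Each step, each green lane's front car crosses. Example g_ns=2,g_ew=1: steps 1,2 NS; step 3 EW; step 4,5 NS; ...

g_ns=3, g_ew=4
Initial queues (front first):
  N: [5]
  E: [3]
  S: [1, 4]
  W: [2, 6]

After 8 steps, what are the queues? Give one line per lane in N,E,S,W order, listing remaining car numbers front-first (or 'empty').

Step 1 [NS]: N:car5-GO,E:wait,S:car1-GO,W:wait | queues: N=0 E=1 S=1 W=2
Step 2 [NS]: N:empty,E:wait,S:car4-GO,W:wait | queues: N=0 E=1 S=0 W=2
Step 3 [NS]: N:empty,E:wait,S:empty,W:wait | queues: N=0 E=1 S=0 W=2
Step 4 [EW]: N:wait,E:car3-GO,S:wait,W:car2-GO | queues: N=0 E=0 S=0 W=1
Step 5 [EW]: N:wait,E:empty,S:wait,W:car6-GO | queues: N=0 E=0 S=0 W=0

N: empty
E: empty
S: empty
W: empty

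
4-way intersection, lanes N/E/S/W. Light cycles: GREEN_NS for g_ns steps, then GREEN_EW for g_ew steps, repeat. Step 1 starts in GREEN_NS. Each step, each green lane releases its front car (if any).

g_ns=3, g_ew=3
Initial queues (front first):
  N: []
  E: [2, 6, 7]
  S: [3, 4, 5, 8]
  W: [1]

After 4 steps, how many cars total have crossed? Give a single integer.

Answer: 5

Derivation:
Step 1 [NS]: N:empty,E:wait,S:car3-GO,W:wait | queues: N=0 E=3 S=3 W=1
Step 2 [NS]: N:empty,E:wait,S:car4-GO,W:wait | queues: N=0 E=3 S=2 W=1
Step 3 [NS]: N:empty,E:wait,S:car5-GO,W:wait | queues: N=0 E=3 S=1 W=1
Step 4 [EW]: N:wait,E:car2-GO,S:wait,W:car1-GO | queues: N=0 E=2 S=1 W=0
Cars crossed by step 4: 5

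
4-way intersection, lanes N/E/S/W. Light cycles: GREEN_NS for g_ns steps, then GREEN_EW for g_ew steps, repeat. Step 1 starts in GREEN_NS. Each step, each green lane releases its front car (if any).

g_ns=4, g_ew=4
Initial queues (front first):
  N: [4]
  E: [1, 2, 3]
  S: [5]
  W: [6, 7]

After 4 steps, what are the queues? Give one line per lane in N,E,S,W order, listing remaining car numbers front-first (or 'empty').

Step 1 [NS]: N:car4-GO,E:wait,S:car5-GO,W:wait | queues: N=0 E=3 S=0 W=2
Step 2 [NS]: N:empty,E:wait,S:empty,W:wait | queues: N=0 E=3 S=0 W=2
Step 3 [NS]: N:empty,E:wait,S:empty,W:wait | queues: N=0 E=3 S=0 W=2
Step 4 [NS]: N:empty,E:wait,S:empty,W:wait | queues: N=0 E=3 S=0 W=2

N: empty
E: 1 2 3
S: empty
W: 6 7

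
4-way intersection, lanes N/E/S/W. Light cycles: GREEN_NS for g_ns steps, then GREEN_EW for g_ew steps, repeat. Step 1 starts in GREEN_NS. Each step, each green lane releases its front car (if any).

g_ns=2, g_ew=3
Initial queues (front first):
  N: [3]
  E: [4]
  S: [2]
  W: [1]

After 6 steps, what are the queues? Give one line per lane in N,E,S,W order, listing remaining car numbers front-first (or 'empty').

Step 1 [NS]: N:car3-GO,E:wait,S:car2-GO,W:wait | queues: N=0 E=1 S=0 W=1
Step 2 [NS]: N:empty,E:wait,S:empty,W:wait | queues: N=0 E=1 S=0 W=1
Step 3 [EW]: N:wait,E:car4-GO,S:wait,W:car1-GO | queues: N=0 E=0 S=0 W=0

N: empty
E: empty
S: empty
W: empty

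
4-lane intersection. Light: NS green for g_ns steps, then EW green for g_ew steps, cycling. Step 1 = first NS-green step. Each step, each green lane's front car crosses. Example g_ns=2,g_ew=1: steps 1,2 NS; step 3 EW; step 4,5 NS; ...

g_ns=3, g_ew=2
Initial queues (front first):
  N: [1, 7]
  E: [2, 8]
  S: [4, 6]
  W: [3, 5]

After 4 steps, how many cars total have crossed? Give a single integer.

Answer: 6

Derivation:
Step 1 [NS]: N:car1-GO,E:wait,S:car4-GO,W:wait | queues: N=1 E=2 S=1 W=2
Step 2 [NS]: N:car7-GO,E:wait,S:car6-GO,W:wait | queues: N=0 E=2 S=0 W=2
Step 3 [NS]: N:empty,E:wait,S:empty,W:wait | queues: N=0 E=2 S=0 W=2
Step 4 [EW]: N:wait,E:car2-GO,S:wait,W:car3-GO | queues: N=0 E=1 S=0 W=1
Cars crossed by step 4: 6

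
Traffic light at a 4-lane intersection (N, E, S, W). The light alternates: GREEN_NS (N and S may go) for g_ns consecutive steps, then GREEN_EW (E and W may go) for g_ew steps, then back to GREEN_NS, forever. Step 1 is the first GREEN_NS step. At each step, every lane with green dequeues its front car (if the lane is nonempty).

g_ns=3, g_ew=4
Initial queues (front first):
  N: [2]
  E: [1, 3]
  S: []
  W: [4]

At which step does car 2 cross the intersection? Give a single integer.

Step 1 [NS]: N:car2-GO,E:wait,S:empty,W:wait | queues: N=0 E=2 S=0 W=1
Step 2 [NS]: N:empty,E:wait,S:empty,W:wait | queues: N=0 E=2 S=0 W=1
Step 3 [NS]: N:empty,E:wait,S:empty,W:wait | queues: N=0 E=2 S=0 W=1
Step 4 [EW]: N:wait,E:car1-GO,S:wait,W:car4-GO | queues: N=0 E=1 S=0 W=0
Step 5 [EW]: N:wait,E:car3-GO,S:wait,W:empty | queues: N=0 E=0 S=0 W=0
Car 2 crosses at step 1

1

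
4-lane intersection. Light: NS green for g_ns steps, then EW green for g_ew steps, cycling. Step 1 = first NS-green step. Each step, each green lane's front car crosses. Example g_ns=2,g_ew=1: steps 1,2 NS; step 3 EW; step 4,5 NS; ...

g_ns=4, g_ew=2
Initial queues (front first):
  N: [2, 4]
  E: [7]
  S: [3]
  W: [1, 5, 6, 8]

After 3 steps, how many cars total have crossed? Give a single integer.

Answer: 3

Derivation:
Step 1 [NS]: N:car2-GO,E:wait,S:car3-GO,W:wait | queues: N=1 E=1 S=0 W=4
Step 2 [NS]: N:car4-GO,E:wait,S:empty,W:wait | queues: N=0 E=1 S=0 W=4
Step 3 [NS]: N:empty,E:wait,S:empty,W:wait | queues: N=0 E=1 S=0 W=4
Cars crossed by step 3: 3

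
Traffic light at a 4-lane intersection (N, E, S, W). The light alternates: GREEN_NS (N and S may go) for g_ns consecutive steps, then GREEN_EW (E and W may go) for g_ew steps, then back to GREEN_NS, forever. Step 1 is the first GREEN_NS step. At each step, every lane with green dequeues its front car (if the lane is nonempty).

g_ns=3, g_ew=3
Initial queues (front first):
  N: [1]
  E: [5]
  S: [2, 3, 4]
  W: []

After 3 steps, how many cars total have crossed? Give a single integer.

Answer: 4

Derivation:
Step 1 [NS]: N:car1-GO,E:wait,S:car2-GO,W:wait | queues: N=0 E=1 S=2 W=0
Step 2 [NS]: N:empty,E:wait,S:car3-GO,W:wait | queues: N=0 E=1 S=1 W=0
Step 3 [NS]: N:empty,E:wait,S:car4-GO,W:wait | queues: N=0 E=1 S=0 W=0
Cars crossed by step 3: 4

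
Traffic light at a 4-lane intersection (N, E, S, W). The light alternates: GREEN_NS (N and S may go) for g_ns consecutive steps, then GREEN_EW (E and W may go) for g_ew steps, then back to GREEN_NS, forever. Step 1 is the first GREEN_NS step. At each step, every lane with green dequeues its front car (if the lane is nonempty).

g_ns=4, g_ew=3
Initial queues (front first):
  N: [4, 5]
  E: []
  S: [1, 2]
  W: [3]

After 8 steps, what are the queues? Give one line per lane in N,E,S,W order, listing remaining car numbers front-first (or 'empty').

Step 1 [NS]: N:car4-GO,E:wait,S:car1-GO,W:wait | queues: N=1 E=0 S=1 W=1
Step 2 [NS]: N:car5-GO,E:wait,S:car2-GO,W:wait | queues: N=0 E=0 S=0 W=1
Step 3 [NS]: N:empty,E:wait,S:empty,W:wait | queues: N=0 E=0 S=0 W=1
Step 4 [NS]: N:empty,E:wait,S:empty,W:wait | queues: N=0 E=0 S=0 W=1
Step 5 [EW]: N:wait,E:empty,S:wait,W:car3-GO | queues: N=0 E=0 S=0 W=0

N: empty
E: empty
S: empty
W: empty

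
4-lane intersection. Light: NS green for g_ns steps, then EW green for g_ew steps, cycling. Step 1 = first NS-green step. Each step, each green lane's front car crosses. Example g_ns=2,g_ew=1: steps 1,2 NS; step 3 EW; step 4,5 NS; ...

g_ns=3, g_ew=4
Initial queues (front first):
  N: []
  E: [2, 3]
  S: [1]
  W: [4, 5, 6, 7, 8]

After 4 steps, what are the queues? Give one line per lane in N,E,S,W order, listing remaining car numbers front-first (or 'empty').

Step 1 [NS]: N:empty,E:wait,S:car1-GO,W:wait | queues: N=0 E=2 S=0 W=5
Step 2 [NS]: N:empty,E:wait,S:empty,W:wait | queues: N=0 E=2 S=0 W=5
Step 3 [NS]: N:empty,E:wait,S:empty,W:wait | queues: N=0 E=2 S=0 W=5
Step 4 [EW]: N:wait,E:car2-GO,S:wait,W:car4-GO | queues: N=0 E=1 S=0 W=4

N: empty
E: 3
S: empty
W: 5 6 7 8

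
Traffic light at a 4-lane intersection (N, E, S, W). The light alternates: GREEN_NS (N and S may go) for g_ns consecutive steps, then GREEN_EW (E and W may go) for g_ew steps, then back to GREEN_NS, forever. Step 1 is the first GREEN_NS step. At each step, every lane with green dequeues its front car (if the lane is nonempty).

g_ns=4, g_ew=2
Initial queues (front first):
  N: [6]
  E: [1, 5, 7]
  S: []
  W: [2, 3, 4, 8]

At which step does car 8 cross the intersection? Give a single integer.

Step 1 [NS]: N:car6-GO,E:wait,S:empty,W:wait | queues: N=0 E=3 S=0 W=4
Step 2 [NS]: N:empty,E:wait,S:empty,W:wait | queues: N=0 E=3 S=0 W=4
Step 3 [NS]: N:empty,E:wait,S:empty,W:wait | queues: N=0 E=3 S=0 W=4
Step 4 [NS]: N:empty,E:wait,S:empty,W:wait | queues: N=0 E=3 S=0 W=4
Step 5 [EW]: N:wait,E:car1-GO,S:wait,W:car2-GO | queues: N=0 E=2 S=0 W=3
Step 6 [EW]: N:wait,E:car5-GO,S:wait,W:car3-GO | queues: N=0 E=1 S=0 W=2
Step 7 [NS]: N:empty,E:wait,S:empty,W:wait | queues: N=0 E=1 S=0 W=2
Step 8 [NS]: N:empty,E:wait,S:empty,W:wait | queues: N=0 E=1 S=0 W=2
Step 9 [NS]: N:empty,E:wait,S:empty,W:wait | queues: N=0 E=1 S=0 W=2
Step 10 [NS]: N:empty,E:wait,S:empty,W:wait | queues: N=0 E=1 S=0 W=2
Step 11 [EW]: N:wait,E:car7-GO,S:wait,W:car4-GO | queues: N=0 E=0 S=0 W=1
Step 12 [EW]: N:wait,E:empty,S:wait,W:car8-GO | queues: N=0 E=0 S=0 W=0
Car 8 crosses at step 12

12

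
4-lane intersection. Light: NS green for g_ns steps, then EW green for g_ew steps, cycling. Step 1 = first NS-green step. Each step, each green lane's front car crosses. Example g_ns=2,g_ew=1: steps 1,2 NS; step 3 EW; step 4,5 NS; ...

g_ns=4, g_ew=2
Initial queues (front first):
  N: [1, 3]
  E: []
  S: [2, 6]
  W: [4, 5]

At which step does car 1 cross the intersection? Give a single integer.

Step 1 [NS]: N:car1-GO,E:wait,S:car2-GO,W:wait | queues: N=1 E=0 S=1 W=2
Step 2 [NS]: N:car3-GO,E:wait,S:car6-GO,W:wait | queues: N=0 E=0 S=0 W=2
Step 3 [NS]: N:empty,E:wait,S:empty,W:wait | queues: N=0 E=0 S=0 W=2
Step 4 [NS]: N:empty,E:wait,S:empty,W:wait | queues: N=0 E=0 S=0 W=2
Step 5 [EW]: N:wait,E:empty,S:wait,W:car4-GO | queues: N=0 E=0 S=0 W=1
Step 6 [EW]: N:wait,E:empty,S:wait,W:car5-GO | queues: N=0 E=0 S=0 W=0
Car 1 crosses at step 1

1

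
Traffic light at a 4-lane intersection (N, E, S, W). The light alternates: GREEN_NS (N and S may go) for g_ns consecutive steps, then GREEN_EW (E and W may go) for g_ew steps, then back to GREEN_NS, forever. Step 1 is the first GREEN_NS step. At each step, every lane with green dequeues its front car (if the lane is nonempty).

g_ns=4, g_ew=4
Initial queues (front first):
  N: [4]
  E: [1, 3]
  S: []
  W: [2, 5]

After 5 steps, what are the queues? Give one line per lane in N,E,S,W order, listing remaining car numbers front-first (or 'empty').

Step 1 [NS]: N:car4-GO,E:wait,S:empty,W:wait | queues: N=0 E=2 S=0 W=2
Step 2 [NS]: N:empty,E:wait,S:empty,W:wait | queues: N=0 E=2 S=0 W=2
Step 3 [NS]: N:empty,E:wait,S:empty,W:wait | queues: N=0 E=2 S=0 W=2
Step 4 [NS]: N:empty,E:wait,S:empty,W:wait | queues: N=0 E=2 S=0 W=2
Step 5 [EW]: N:wait,E:car1-GO,S:wait,W:car2-GO | queues: N=0 E=1 S=0 W=1

N: empty
E: 3
S: empty
W: 5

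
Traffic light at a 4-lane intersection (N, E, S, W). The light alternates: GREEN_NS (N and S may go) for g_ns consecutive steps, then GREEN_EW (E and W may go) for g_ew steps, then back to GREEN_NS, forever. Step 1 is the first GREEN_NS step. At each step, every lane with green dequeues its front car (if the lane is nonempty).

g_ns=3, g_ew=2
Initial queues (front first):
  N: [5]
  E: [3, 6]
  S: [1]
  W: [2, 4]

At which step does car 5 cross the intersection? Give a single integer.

Step 1 [NS]: N:car5-GO,E:wait,S:car1-GO,W:wait | queues: N=0 E=2 S=0 W=2
Step 2 [NS]: N:empty,E:wait,S:empty,W:wait | queues: N=0 E=2 S=0 W=2
Step 3 [NS]: N:empty,E:wait,S:empty,W:wait | queues: N=0 E=2 S=0 W=2
Step 4 [EW]: N:wait,E:car3-GO,S:wait,W:car2-GO | queues: N=0 E=1 S=0 W=1
Step 5 [EW]: N:wait,E:car6-GO,S:wait,W:car4-GO | queues: N=0 E=0 S=0 W=0
Car 5 crosses at step 1

1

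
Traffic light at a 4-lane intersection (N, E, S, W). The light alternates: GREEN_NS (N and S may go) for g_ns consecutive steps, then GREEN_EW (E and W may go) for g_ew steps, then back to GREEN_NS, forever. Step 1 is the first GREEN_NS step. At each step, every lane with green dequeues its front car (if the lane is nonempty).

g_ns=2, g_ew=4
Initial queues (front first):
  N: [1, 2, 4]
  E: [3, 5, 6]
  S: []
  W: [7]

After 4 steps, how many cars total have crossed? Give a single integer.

Step 1 [NS]: N:car1-GO,E:wait,S:empty,W:wait | queues: N=2 E=3 S=0 W=1
Step 2 [NS]: N:car2-GO,E:wait,S:empty,W:wait | queues: N=1 E=3 S=0 W=1
Step 3 [EW]: N:wait,E:car3-GO,S:wait,W:car7-GO | queues: N=1 E=2 S=0 W=0
Step 4 [EW]: N:wait,E:car5-GO,S:wait,W:empty | queues: N=1 E=1 S=0 W=0
Cars crossed by step 4: 5

Answer: 5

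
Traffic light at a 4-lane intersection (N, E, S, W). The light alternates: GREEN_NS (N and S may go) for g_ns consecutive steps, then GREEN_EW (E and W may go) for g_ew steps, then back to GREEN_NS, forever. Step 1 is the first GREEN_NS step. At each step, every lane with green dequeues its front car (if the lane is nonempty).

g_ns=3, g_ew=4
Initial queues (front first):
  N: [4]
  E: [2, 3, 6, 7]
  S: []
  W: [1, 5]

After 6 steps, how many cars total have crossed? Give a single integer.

Step 1 [NS]: N:car4-GO,E:wait,S:empty,W:wait | queues: N=0 E=4 S=0 W=2
Step 2 [NS]: N:empty,E:wait,S:empty,W:wait | queues: N=0 E=4 S=0 W=2
Step 3 [NS]: N:empty,E:wait,S:empty,W:wait | queues: N=0 E=4 S=0 W=2
Step 4 [EW]: N:wait,E:car2-GO,S:wait,W:car1-GO | queues: N=0 E=3 S=0 W=1
Step 5 [EW]: N:wait,E:car3-GO,S:wait,W:car5-GO | queues: N=0 E=2 S=0 W=0
Step 6 [EW]: N:wait,E:car6-GO,S:wait,W:empty | queues: N=0 E=1 S=0 W=0
Cars crossed by step 6: 6

Answer: 6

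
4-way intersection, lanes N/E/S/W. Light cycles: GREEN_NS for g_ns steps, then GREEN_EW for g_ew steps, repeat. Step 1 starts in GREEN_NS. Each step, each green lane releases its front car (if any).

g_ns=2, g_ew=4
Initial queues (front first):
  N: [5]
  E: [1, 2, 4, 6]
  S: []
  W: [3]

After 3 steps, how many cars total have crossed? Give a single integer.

Answer: 3

Derivation:
Step 1 [NS]: N:car5-GO,E:wait,S:empty,W:wait | queues: N=0 E=4 S=0 W=1
Step 2 [NS]: N:empty,E:wait,S:empty,W:wait | queues: N=0 E=4 S=0 W=1
Step 3 [EW]: N:wait,E:car1-GO,S:wait,W:car3-GO | queues: N=0 E=3 S=0 W=0
Cars crossed by step 3: 3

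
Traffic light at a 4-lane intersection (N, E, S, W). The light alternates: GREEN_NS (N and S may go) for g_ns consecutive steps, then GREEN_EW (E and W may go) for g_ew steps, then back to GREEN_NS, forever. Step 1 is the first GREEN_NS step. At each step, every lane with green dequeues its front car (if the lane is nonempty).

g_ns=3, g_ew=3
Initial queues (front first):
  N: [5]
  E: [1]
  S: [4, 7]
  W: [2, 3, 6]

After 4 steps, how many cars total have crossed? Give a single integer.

Step 1 [NS]: N:car5-GO,E:wait,S:car4-GO,W:wait | queues: N=0 E=1 S=1 W=3
Step 2 [NS]: N:empty,E:wait,S:car7-GO,W:wait | queues: N=0 E=1 S=0 W=3
Step 3 [NS]: N:empty,E:wait,S:empty,W:wait | queues: N=0 E=1 S=0 W=3
Step 4 [EW]: N:wait,E:car1-GO,S:wait,W:car2-GO | queues: N=0 E=0 S=0 W=2
Cars crossed by step 4: 5

Answer: 5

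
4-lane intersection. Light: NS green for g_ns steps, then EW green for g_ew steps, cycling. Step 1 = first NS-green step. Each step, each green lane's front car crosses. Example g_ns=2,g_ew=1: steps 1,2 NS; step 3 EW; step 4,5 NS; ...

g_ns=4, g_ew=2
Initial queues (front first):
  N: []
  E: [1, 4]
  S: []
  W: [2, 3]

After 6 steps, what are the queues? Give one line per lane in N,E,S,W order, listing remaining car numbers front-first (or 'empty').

Step 1 [NS]: N:empty,E:wait,S:empty,W:wait | queues: N=0 E=2 S=0 W=2
Step 2 [NS]: N:empty,E:wait,S:empty,W:wait | queues: N=0 E=2 S=0 W=2
Step 3 [NS]: N:empty,E:wait,S:empty,W:wait | queues: N=0 E=2 S=0 W=2
Step 4 [NS]: N:empty,E:wait,S:empty,W:wait | queues: N=0 E=2 S=0 W=2
Step 5 [EW]: N:wait,E:car1-GO,S:wait,W:car2-GO | queues: N=0 E=1 S=0 W=1
Step 6 [EW]: N:wait,E:car4-GO,S:wait,W:car3-GO | queues: N=0 E=0 S=0 W=0

N: empty
E: empty
S: empty
W: empty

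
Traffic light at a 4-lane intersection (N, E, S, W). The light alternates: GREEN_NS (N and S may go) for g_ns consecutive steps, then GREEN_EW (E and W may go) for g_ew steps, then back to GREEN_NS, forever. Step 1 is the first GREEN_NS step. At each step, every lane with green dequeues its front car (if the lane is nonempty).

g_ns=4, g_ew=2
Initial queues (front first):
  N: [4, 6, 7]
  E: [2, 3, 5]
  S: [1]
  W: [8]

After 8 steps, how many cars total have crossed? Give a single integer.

Answer: 7

Derivation:
Step 1 [NS]: N:car4-GO,E:wait,S:car1-GO,W:wait | queues: N=2 E=3 S=0 W=1
Step 2 [NS]: N:car6-GO,E:wait,S:empty,W:wait | queues: N=1 E=3 S=0 W=1
Step 3 [NS]: N:car7-GO,E:wait,S:empty,W:wait | queues: N=0 E=3 S=0 W=1
Step 4 [NS]: N:empty,E:wait,S:empty,W:wait | queues: N=0 E=3 S=0 W=1
Step 5 [EW]: N:wait,E:car2-GO,S:wait,W:car8-GO | queues: N=0 E=2 S=0 W=0
Step 6 [EW]: N:wait,E:car3-GO,S:wait,W:empty | queues: N=0 E=1 S=0 W=0
Step 7 [NS]: N:empty,E:wait,S:empty,W:wait | queues: N=0 E=1 S=0 W=0
Step 8 [NS]: N:empty,E:wait,S:empty,W:wait | queues: N=0 E=1 S=0 W=0
Cars crossed by step 8: 7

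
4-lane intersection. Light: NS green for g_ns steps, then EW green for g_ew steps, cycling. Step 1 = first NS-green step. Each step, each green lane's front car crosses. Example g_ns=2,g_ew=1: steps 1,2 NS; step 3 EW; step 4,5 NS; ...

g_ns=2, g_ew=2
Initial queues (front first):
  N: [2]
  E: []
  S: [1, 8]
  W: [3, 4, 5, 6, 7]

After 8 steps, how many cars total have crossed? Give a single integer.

Answer: 7

Derivation:
Step 1 [NS]: N:car2-GO,E:wait,S:car1-GO,W:wait | queues: N=0 E=0 S=1 W=5
Step 2 [NS]: N:empty,E:wait,S:car8-GO,W:wait | queues: N=0 E=0 S=0 W=5
Step 3 [EW]: N:wait,E:empty,S:wait,W:car3-GO | queues: N=0 E=0 S=0 W=4
Step 4 [EW]: N:wait,E:empty,S:wait,W:car4-GO | queues: N=0 E=0 S=0 W=3
Step 5 [NS]: N:empty,E:wait,S:empty,W:wait | queues: N=0 E=0 S=0 W=3
Step 6 [NS]: N:empty,E:wait,S:empty,W:wait | queues: N=0 E=0 S=0 W=3
Step 7 [EW]: N:wait,E:empty,S:wait,W:car5-GO | queues: N=0 E=0 S=0 W=2
Step 8 [EW]: N:wait,E:empty,S:wait,W:car6-GO | queues: N=0 E=0 S=0 W=1
Cars crossed by step 8: 7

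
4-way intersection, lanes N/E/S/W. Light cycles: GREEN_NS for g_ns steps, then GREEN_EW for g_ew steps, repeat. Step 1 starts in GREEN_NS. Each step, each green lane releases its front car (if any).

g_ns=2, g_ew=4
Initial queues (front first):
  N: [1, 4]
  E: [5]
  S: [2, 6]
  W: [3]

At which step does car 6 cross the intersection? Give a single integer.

Step 1 [NS]: N:car1-GO,E:wait,S:car2-GO,W:wait | queues: N=1 E=1 S=1 W=1
Step 2 [NS]: N:car4-GO,E:wait,S:car6-GO,W:wait | queues: N=0 E=1 S=0 W=1
Step 3 [EW]: N:wait,E:car5-GO,S:wait,W:car3-GO | queues: N=0 E=0 S=0 W=0
Car 6 crosses at step 2

2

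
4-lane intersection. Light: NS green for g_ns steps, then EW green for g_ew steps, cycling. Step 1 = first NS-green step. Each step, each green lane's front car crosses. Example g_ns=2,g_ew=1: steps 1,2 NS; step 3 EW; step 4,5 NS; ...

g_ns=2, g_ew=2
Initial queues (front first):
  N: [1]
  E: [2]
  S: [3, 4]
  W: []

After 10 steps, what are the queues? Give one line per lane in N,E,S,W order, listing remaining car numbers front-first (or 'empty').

Step 1 [NS]: N:car1-GO,E:wait,S:car3-GO,W:wait | queues: N=0 E=1 S=1 W=0
Step 2 [NS]: N:empty,E:wait,S:car4-GO,W:wait | queues: N=0 E=1 S=0 W=0
Step 3 [EW]: N:wait,E:car2-GO,S:wait,W:empty | queues: N=0 E=0 S=0 W=0

N: empty
E: empty
S: empty
W: empty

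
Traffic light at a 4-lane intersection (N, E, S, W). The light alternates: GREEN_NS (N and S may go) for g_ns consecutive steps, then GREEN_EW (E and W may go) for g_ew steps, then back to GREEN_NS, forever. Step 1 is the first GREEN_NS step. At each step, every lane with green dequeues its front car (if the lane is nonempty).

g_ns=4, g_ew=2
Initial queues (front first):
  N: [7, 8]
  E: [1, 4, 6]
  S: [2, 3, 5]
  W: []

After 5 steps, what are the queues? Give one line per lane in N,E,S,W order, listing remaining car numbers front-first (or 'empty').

Step 1 [NS]: N:car7-GO,E:wait,S:car2-GO,W:wait | queues: N=1 E=3 S=2 W=0
Step 2 [NS]: N:car8-GO,E:wait,S:car3-GO,W:wait | queues: N=0 E=3 S=1 W=0
Step 3 [NS]: N:empty,E:wait,S:car5-GO,W:wait | queues: N=0 E=3 S=0 W=0
Step 4 [NS]: N:empty,E:wait,S:empty,W:wait | queues: N=0 E=3 S=0 W=0
Step 5 [EW]: N:wait,E:car1-GO,S:wait,W:empty | queues: N=0 E=2 S=0 W=0

N: empty
E: 4 6
S: empty
W: empty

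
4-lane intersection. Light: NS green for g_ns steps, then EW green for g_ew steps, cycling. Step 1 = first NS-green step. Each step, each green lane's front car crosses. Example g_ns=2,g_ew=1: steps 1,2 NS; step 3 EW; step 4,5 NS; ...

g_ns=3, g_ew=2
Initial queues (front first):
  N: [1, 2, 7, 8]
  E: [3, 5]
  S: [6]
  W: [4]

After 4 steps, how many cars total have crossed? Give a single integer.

Answer: 6

Derivation:
Step 1 [NS]: N:car1-GO,E:wait,S:car6-GO,W:wait | queues: N=3 E=2 S=0 W=1
Step 2 [NS]: N:car2-GO,E:wait,S:empty,W:wait | queues: N=2 E=2 S=0 W=1
Step 3 [NS]: N:car7-GO,E:wait,S:empty,W:wait | queues: N=1 E=2 S=0 W=1
Step 4 [EW]: N:wait,E:car3-GO,S:wait,W:car4-GO | queues: N=1 E=1 S=0 W=0
Cars crossed by step 4: 6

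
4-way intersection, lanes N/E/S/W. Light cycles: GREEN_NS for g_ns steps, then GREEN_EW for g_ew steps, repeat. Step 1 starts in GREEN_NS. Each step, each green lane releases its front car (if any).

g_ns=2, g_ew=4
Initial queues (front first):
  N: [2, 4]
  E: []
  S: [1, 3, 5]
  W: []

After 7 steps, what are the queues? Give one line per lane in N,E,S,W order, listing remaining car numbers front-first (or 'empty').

Step 1 [NS]: N:car2-GO,E:wait,S:car1-GO,W:wait | queues: N=1 E=0 S=2 W=0
Step 2 [NS]: N:car4-GO,E:wait,S:car3-GO,W:wait | queues: N=0 E=0 S=1 W=0
Step 3 [EW]: N:wait,E:empty,S:wait,W:empty | queues: N=0 E=0 S=1 W=0
Step 4 [EW]: N:wait,E:empty,S:wait,W:empty | queues: N=0 E=0 S=1 W=0
Step 5 [EW]: N:wait,E:empty,S:wait,W:empty | queues: N=0 E=0 S=1 W=0
Step 6 [EW]: N:wait,E:empty,S:wait,W:empty | queues: N=0 E=0 S=1 W=0
Step 7 [NS]: N:empty,E:wait,S:car5-GO,W:wait | queues: N=0 E=0 S=0 W=0

N: empty
E: empty
S: empty
W: empty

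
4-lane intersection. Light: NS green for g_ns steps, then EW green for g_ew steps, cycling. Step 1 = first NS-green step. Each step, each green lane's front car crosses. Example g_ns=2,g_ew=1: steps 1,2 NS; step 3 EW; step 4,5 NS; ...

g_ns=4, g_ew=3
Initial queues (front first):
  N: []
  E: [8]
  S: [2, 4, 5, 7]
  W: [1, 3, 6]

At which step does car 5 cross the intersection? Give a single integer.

Step 1 [NS]: N:empty,E:wait,S:car2-GO,W:wait | queues: N=0 E=1 S=3 W=3
Step 2 [NS]: N:empty,E:wait,S:car4-GO,W:wait | queues: N=0 E=1 S=2 W=3
Step 3 [NS]: N:empty,E:wait,S:car5-GO,W:wait | queues: N=0 E=1 S=1 W=3
Step 4 [NS]: N:empty,E:wait,S:car7-GO,W:wait | queues: N=0 E=1 S=0 W=3
Step 5 [EW]: N:wait,E:car8-GO,S:wait,W:car1-GO | queues: N=0 E=0 S=0 W=2
Step 6 [EW]: N:wait,E:empty,S:wait,W:car3-GO | queues: N=0 E=0 S=0 W=1
Step 7 [EW]: N:wait,E:empty,S:wait,W:car6-GO | queues: N=0 E=0 S=0 W=0
Car 5 crosses at step 3

3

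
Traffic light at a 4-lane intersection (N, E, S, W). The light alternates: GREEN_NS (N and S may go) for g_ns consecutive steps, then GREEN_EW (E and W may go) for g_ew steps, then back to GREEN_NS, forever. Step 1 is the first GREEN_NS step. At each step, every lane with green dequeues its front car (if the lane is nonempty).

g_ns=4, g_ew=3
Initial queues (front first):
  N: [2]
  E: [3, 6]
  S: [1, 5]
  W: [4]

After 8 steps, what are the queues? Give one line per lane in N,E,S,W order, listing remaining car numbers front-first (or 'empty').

Step 1 [NS]: N:car2-GO,E:wait,S:car1-GO,W:wait | queues: N=0 E=2 S=1 W=1
Step 2 [NS]: N:empty,E:wait,S:car5-GO,W:wait | queues: N=0 E=2 S=0 W=1
Step 3 [NS]: N:empty,E:wait,S:empty,W:wait | queues: N=0 E=2 S=0 W=1
Step 4 [NS]: N:empty,E:wait,S:empty,W:wait | queues: N=0 E=2 S=0 W=1
Step 5 [EW]: N:wait,E:car3-GO,S:wait,W:car4-GO | queues: N=0 E=1 S=0 W=0
Step 6 [EW]: N:wait,E:car6-GO,S:wait,W:empty | queues: N=0 E=0 S=0 W=0

N: empty
E: empty
S: empty
W: empty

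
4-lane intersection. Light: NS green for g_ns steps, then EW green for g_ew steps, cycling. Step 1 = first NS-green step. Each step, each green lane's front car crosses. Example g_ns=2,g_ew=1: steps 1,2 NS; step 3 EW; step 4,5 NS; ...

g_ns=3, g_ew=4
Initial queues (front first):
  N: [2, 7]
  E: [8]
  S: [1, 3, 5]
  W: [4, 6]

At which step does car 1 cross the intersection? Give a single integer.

Step 1 [NS]: N:car2-GO,E:wait,S:car1-GO,W:wait | queues: N=1 E=1 S=2 W=2
Step 2 [NS]: N:car7-GO,E:wait,S:car3-GO,W:wait | queues: N=0 E=1 S=1 W=2
Step 3 [NS]: N:empty,E:wait,S:car5-GO,W:wait | queues: N=0 E=1 S=0 W=2
Step 4 [EW]: N:wait,E:car8-GO,S:wait,W:car4-GO | queues: N=0 E=0 S=0 W=1
Step 5 [EW]: N:wait,E:empty,S:wait,W:car6-GO | queues: N=0 E=0 S=0 W=0
Car 1 crosses at step 1

1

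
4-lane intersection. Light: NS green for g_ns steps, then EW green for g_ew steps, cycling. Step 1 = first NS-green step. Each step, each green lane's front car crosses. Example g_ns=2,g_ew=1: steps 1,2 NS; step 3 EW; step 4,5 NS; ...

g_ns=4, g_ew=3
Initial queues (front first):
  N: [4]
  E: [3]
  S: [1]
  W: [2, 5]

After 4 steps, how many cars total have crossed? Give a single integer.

Step 1 [NS]: N:car4-GO,E:wait,S:car1-GO,W:wait | queues: N=0 E=1 S=0 W=2
Step 2 [NS]: N:empty,E:wait,S:empty,W:wait | queues: N=0 E=1 S=0 W=2
Step 3 [NS]: N:empty,E:wait,S:empty,W:wait | queues: N=0 E=1 S=0 W=2
Step 4 [NS]: N:empty,E:wait,S:empty,W:wait | queues: N=0 E=1 S=0 W=2
Cars crossed by step 4: 2

Answer: 2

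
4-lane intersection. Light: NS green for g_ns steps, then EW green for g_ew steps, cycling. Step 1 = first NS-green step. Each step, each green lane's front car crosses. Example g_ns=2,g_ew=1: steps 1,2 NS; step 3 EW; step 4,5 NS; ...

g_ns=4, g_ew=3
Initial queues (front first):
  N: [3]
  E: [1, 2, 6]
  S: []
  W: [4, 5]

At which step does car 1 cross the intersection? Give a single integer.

Step 1 [NS]: N:car3-GO,E:wait,S:empty,W:wait | queues: N=0 E=3 S=0 W=2
Step 2 [NS]: N:empty,E:wait,S:empty,W:wait | queues: N=0 E=3 S=0 W=2
Step 3 [NS]: N:empty,E:wait,S:empty,W:wait | queues: N=0 E=3 S=0 W=2
Step 4 [NS]: N:empty,E:wait,S:empty,W:wait | queues: N=0 E=3 S=0 W=2
Step 5 [EW]: N:wait,E:car1-GO,S:wait,W:car4-GO | queues: N=0 E=2 S=0 W=1
Step 6 [EW]: N:wait,E:car2-GO,S:wait,W:car5-GO | queues: N=0 E=1 S=0 W=0
Step 7 [EW]: N:wait,E:car6-GO,S:wait,W:empty | queues: N=0 E=0 S=0 W=0
Car 1 crosses at step 5

5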